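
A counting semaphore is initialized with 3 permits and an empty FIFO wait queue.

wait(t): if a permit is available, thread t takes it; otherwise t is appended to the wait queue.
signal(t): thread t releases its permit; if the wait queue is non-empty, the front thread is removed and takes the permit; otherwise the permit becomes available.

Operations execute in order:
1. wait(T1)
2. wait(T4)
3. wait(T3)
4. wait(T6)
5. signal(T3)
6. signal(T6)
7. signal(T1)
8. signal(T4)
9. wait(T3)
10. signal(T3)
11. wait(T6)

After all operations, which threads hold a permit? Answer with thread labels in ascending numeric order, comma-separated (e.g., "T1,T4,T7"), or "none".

Answer: T6

Derivation:
Step 1: wait(T1) -> count=2 queue=[] holders={T1}
Step 2: wait(T4) -> count=1 queue=[] holders={T1,T4}
Step 3: wait(T3) -> count=0 queue=[] holders={T1,T3,T4}
Step 4: wait(T6) -> count=0 queue=[T6] holders={T1,T3,T4}
Step 5: signal(T3) -> count=0 queue=[] holders={T1,T4,T6}
Step 6: signal(T6) -> count=1 queue=[] holders={T1,T4}
Step 7: signal(T1) -> count=2 queue=[] holders={T4}
Step 8: signal(T4) -> count=3 queue=[] holders={none}
Step 9: wait(T3) -> count=2 queue=[] holders={T3}
Step 10: signal(T3) -> count=3 queue=[] holders={none}
Step 11: wait(T6) -> count=2 queue=[] holders={T6}
Final holders: T6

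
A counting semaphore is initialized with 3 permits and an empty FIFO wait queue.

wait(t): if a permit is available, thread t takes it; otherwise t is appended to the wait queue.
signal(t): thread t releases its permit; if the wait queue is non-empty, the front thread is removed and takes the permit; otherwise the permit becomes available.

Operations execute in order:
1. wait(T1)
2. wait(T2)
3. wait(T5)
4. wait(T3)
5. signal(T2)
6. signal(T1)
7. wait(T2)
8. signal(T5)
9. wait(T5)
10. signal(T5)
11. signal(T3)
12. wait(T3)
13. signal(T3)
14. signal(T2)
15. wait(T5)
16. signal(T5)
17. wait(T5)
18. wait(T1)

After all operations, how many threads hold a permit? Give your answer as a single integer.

Answer: 2

Derivation:
Step 1: wait(T1) -> count=2 queue=[] holders={T1}
Step 2: wait(T2) -> count=1 queue=[] holders={T1,T2}
Step 3: wait(T5) -> count=0 queue=[] holders={T1,T2,T5}
Step 4: wait(T3) -> count=0 queue=[T3] holders={T1,T2,T5}
Step 5: signal(T2) -> count=0 queue=[] holders={T1,T3,T5}
Step 6: signal(T1) -> count=1 queue=[] holders={T3,T5}
Step 7: wait(T2) -> count=0 queue=[] holders={T2,T3,T5}
Step 8: signal(T5) -> count=1 queue=[] holders={T2,T3}
Step 9: wait(T5) -> count=0 queue=[] holders={T2,T3,T5}
Step 10: signal(T5) -> count=1 queue=[] holders={T2,T3}
Step 11: signal(T3) -> count=2 queue=[] holders={T2}
Step 12: wait(T3) -> count=1 queue=[] holders={T2,T3}
Step 13: signal(T3) -> count=2 queue=[] holders={T2}
Step 14: signal(T2) -> count=3 queue=[] holders={none}
Step 15: wait(T5) -> count=2 queue=[] holders={T5}
Step 16: signal(T5) -> count=3 queue=[] holders={none}
Step 17: wait(T5) -> count=2 queue=[] holders={T5}
Step 18: wait(T1) -> count=1 queue=[] holders={T1,T5}
Final holders: {T1,T5} -> 2 thread(s)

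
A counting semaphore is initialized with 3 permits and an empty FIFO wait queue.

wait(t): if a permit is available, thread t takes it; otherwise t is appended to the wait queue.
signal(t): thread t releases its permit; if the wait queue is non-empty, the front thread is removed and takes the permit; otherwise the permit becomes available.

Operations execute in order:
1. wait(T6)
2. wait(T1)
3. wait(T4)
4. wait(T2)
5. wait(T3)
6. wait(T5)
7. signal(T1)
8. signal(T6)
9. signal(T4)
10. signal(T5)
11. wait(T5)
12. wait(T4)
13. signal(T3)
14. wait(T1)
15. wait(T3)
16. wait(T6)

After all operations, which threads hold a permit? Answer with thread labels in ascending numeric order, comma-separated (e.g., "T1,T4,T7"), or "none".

Step 1: wait(T6) -> count=2 queue=[] holders={T6}
Step 2: wait(T1) -> count=1 queue=[] holders={T1,T6}
Step 3: wait(T4) -> count=0 queue=[] holders={T1,T4,T6}
Step 4: wait(T2) -> count=0 queue=[T2] holders={T1,T4,T6}
Step 5: wait(T3) -> count=0 queue=[T2,T3] holders={T1,T4,T6}
Step 6: wait(T5) -> count=0 queue=[T2,T3,T5] holders={T1,T4,T6}
Step 7: signal(T1) -> count=0 queue=[T3,T5] holders={T2,T4,T6}
Step 8: signal(T6) -> count=0 queue=[T5] holders={T2,T3,T4}
Step 9: signal(T4) -> count=0 queue=[] holders={T2,T3,T5}
Step 10: signal(T5) -> count=1 queue=[] holders={T2,T3}
Step 11: wait(T5) -> count=0 queue=[] holders={T2,T3,T5}
Step 12: wait(T4) -> count=0 queue=[T4] holders={T2,T3,T5}
Step 13: signal(T3) -> count=0 queue=[] holders={T2,T4,T5}
Step 14: wait(T1) -> count=0 queue=[T1] holders={T2,T4,T5}
Step 15: wait(T3) -> count=0 queue=[T1,T3] holders={T2,T4,T5}
Step 16: wait(T6) -> count=0 queue=[T1,T3,T6] holders={T2,T4,T5}
Final holders: T2,T4,T5

Answer: T2,T4,T5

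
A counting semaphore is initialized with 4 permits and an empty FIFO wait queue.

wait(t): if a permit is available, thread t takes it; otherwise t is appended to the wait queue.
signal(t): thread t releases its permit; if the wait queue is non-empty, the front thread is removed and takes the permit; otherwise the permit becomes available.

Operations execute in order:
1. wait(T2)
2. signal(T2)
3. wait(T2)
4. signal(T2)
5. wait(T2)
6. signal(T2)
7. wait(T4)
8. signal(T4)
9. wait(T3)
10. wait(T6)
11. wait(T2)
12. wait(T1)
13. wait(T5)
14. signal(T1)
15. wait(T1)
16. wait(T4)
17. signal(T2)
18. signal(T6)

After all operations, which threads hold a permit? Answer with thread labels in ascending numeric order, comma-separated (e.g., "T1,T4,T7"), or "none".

Step 1: wait(T2) -> count=3 queue=[] holders={T2}
Step 2: signal(T2) -> count=4 queue=[] holders={none}
Step 3: wait(T2) -> count=3 queue=[] holders={T2}
Step 4: signal(T2) -> count=4 queue=[] holders={none}
Step 5: wait(T2) -> count=3 queue=[] holders={T2}
Step 6: signal(T2) -> count=4 queue=[] holders={none}
Step 7: wait(T4) -> count=3 queue=[] holders={T4}
Step 8: signal(T4) -> count=4 queue=[] holders={none}
Step 9: wait(T3) -> count=3 queue=[] holders={T3}
Step 10: wait(T6) -> count=2 queue=[] holders={T3,T6}
Step 11: wait(T2) -> count=1 queue=[] holders={T2,T3,T6}
Step 12: wait(T1) -> count=0 queue=[] holders={T1,T2,T3,T6}
Step 13: wait(T5) -> count=0 queue=[T5] holders={T1,T2,T3,T6}
Step 14: signal(T1) -> count=0 queue=[] holders={T2,T3,T5,T6}
Step 15: wait(T1) -> count=0 queue=[T1] holders={T2,T3,T5,T6}
Step 16: wait(T4) -> count=0 queue=[T1,T4] holders={T2,T3,T5,T6}
Step 17: signal(T2) -> count=0 queue=[T4] holders={T1,T3,T5,T6}
Step 18: signal(T6) -> count=0 queue=[] holders={T1,T3,T4,T5}
Final holders: T1,T3,T4,T5

Answer: T1,T3,T4,T5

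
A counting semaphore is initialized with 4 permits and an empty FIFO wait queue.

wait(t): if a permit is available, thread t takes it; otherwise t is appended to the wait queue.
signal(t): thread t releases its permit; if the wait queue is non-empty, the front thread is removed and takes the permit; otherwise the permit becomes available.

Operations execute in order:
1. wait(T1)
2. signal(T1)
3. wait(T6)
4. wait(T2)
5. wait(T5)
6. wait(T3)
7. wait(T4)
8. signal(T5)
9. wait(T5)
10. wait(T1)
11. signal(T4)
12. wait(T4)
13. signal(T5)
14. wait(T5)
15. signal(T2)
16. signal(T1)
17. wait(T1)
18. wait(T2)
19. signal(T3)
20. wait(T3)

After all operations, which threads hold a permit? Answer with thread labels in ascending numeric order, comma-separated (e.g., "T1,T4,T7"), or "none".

Answer: T1,T4,T5,T6

Derivation:
Step 1: wait(T1) -> count=3 queue=[] holders={T1}
Step 2: signal(T1) -> count=4 queue=[] holders={none}
Step 3: wait(T6) -> count=3 queue=[] holders={T6}
Step 4: wait(T2) -> count=2 queue=[] holders={T2,T6}
Step 5: wait(T5) -> count=1 queue=[] holders={T2,T5,T6}
Step 6: wait(T3) -> count=0 queue=[] holders={T2,T3,T5,T6}
Step 7: wait(T4) -> count=0 queue=[T4] holders={T2,T3,T5,T6}
Step 8: signal(T5) -> count=0 queue=[] holders={T2,T3,T4,T6}
Step 9: wait(T5) -> count=0 queue=[T5] holders={T2,T3,T4,T6}
Step 10: wait(T1) -> count=0 queue=[T5,T1] holders={T2,T3,T4,T6}
Step 11: signal(T4) -> count=0 queue=[T1] holders={T2,T3,T5,T6}
Step 12: wait(T4) -> count=0 queue=[T1,T4] holders={T2,T3,T5,T6}
Step 13: signal(T5) -> count=0 queue=[T4] holders={T1,T2,T3,T6}
Step 14: wait(T5) -> count=0 queue=[T4,T5] holders={T1,T2,T3,T6}
Step 15: signal(T2) -> count=0 queue=[T5] holders={T1,T3,T4,T6}
Step 16: signal(T1) -> count=0 queue=[] holders={T3,T4,T5,T6}
Step 17: wait(T1) -> count=0 queue=[T1] holders={T3,T4,T5,T6}
Step 18: wait(T2) -> count=0 queue=[T1,T2] holders={T3,T4,T5,T6}
Step 19: signal(T3) -> count=0 queue=[T2] holders={T1,T4,T5,T6}
Step 20: wait(T3) -> count=0 queue=[T2,T3] holders={T1,T4,T5,T6}
Final holders: T1,T4,T5,T6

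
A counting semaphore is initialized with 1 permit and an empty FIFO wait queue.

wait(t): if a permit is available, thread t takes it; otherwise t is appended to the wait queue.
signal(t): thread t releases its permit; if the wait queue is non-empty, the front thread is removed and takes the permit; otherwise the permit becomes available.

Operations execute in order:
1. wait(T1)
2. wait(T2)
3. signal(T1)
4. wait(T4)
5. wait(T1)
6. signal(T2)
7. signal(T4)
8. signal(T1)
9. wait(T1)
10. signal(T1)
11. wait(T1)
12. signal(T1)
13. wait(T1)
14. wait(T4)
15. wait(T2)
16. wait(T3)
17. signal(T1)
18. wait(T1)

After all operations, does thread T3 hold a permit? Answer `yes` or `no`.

Answer: no

Derivation:
Step 1: wait(T1) -> count=0 queue=[] holders={T1}
Step 2: wait(T2) -> count=0 queue=[T2] holders={T1}
Step 3: signal(T1) -> count=0 queue=[] holders={T2}
Step 4: wait(T4) -> count=0 queue=[T4] holders={T2}
Step 5: wait(T1) -> count=0 queue=[T4,T1] holders={T2}
Step 6: signal(T2) -> count=0 queue=[T1] holders={T4}
Step 7: signal(T4) -> count=0 queue=[] holders={T1}
Step 8: signal(T1) -> count=1 queue=[] holders={none}
Step 9: wait(T1) -> count=0 queue=[] holders={T1}
Step 10: signal(T1) -> count=1 queue=[] holders={none}
Step 11: wait(T1) -> count=0 queue=[] holders={T1}
Step 12: signal(T1) -> count=1 queue=[] holders={none}
Step 13: wait(T1) -> count=0 queue=[] holders={T1}
Step 14: wait(T4) -> count=0 queue=[T4] holders={T1}
Step 15: wait(T2) -> count=0 queue=[T4,T2] holders={T1}
Step 16: wait(T3) -> count=0 queue=[T4,T2,T3] holders={T1}
Step 17: signal(T1) -> count=0 queue=[T2,T3] holders={T4}
Step 18: wait(T1) -> count=0 queue=[T2,T3,T1] holders={T4}
Final holders: {T4} -> T3 not in holders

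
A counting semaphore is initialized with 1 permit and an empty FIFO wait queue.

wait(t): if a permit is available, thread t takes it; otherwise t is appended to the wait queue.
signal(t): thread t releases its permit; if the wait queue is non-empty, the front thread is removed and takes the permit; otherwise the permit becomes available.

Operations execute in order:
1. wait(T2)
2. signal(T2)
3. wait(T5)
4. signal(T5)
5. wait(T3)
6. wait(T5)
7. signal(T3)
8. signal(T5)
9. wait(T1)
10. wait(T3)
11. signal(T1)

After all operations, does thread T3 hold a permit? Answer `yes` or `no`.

Step 1: wait(T2) -> count=0 queue=[] holders={T2}
Step 2: signal(T2) -> count=1 queue=[] holders={none}
Step 3: wait(T5) -> count=0 queue=[] holders={T5}
Step 4: signal(T5) -> count=1 queue=[] holders={none}
Step 5: wait(T3) -> count=0 queue=[] holders={T3}
Step 6: wait(T5) -> count=0 queue=[T5] holders={T3}
Step 7: signal(T3) -> count=0 queue=[] holders={T5}
Step 8: signal(T5) -> count=1 queue=[] holders={none}
Step 9: wait(T1) -> count=0 queue=[] holders={T1}
Step 10: wait(T3) -> count=0 queue=[T3] holders={T1}
Step 11: signal(T1) -> count=0 queue=[] holders={T3}
Final holders: {T3} -> T3 in holders

Answer: yes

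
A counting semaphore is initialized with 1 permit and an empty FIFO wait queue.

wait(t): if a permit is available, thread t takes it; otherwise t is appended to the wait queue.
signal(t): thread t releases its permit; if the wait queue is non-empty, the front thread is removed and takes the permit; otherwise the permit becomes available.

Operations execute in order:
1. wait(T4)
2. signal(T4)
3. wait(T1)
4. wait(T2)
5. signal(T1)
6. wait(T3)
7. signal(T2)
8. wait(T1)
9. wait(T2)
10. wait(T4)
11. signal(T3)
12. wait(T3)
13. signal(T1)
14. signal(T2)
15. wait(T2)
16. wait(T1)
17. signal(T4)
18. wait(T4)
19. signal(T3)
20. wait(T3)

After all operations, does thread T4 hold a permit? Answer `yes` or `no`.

Step 1: wait(T4) -> count=0 queue=[] holders={T4}
Step 2: signal(T4) -> count=1 queue=[] holders={none}
Step 3: wait(T1) -> count=0 queue=[] holders={T1}
Step 4: wait(T2) -> count=0 queue=[T2] holders={T1}
Step 5: signal(T1) -> count=0 queue=[] holders={T2}
Step 6: wait(T3) -> count=0 queue=[T3] holders={T2}
Step 7: signal(T2) -> count=0 queue=[] holders={T3}
Step 8: wait(T1) -> count=0 queue=[T1] holders={T3}
Step 9: wait(T2) -> count=0 queue=[T1,T2] holders={T3}
Step 10: wait(T4) -> count=0 queue=[T1,T2,T4] holders={T3}
Step 11: signal(T3) -> count=0 queue=[T2,T4] holders={T1}
Step 12: wait(T3) -> count=0 queue=[T2,T4,T3] holders={T1}
Step 13: signal(T1) -> count=0 queue=[T4,T3] holders={T2}
Step 14: signal(T2) -> count=0 queue=[T3] holders={T4}
Step 15: wait(T2) -> count=0 queue=[T3,T2] holders={T4}
Step 16: wait(T1) -> count=0 queue=[T3,T2,T1] holders={T4}
Step 17: signal(T4) -> count=0 queue=[T2,T1] holders={T3}
Step 18: wait(T4) -> count=0 queue=[T2,T1,T4] holders={T3}
Step 19: signal(T3) -> count=0 queue=[T1,T4] holders={T2}
Step 20: wait(T3) -> count=0 queue=[T1,T4,T3] holders={T2}
Final holders: {T2} -> T4 not in holders

Answer: no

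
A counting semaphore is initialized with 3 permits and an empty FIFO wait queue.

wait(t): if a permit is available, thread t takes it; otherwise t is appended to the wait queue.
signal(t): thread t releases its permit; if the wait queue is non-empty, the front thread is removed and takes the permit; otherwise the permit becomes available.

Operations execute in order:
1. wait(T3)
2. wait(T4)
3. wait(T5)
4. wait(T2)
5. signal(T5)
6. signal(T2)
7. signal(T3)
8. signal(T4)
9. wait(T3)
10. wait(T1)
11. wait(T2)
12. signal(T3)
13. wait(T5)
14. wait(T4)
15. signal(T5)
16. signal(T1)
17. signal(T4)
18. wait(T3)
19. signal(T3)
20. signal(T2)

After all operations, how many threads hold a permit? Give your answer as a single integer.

Answer: 0

Derivation:
Step 1: wait(T3) -> count=2 queue=[] holders={T3}
Step 2: wait(T4) -> count=1 queue=[] holders={T3,T4}
Step 3: wait(T5) -> count=0 queue=[] holders={T3,T4,T5}
Step 4: wait(T2) -> count=0 queue=[T2] holders={T3,T4,T5}
Step 5: signal(T5) -> count=0 queue=[] holders={T2,T3,T4}
Step 6: signal(T2) -> count=1 queue=[] holders={T3,T4}
Step 7: signal(T3) -> count=2 queue=[] holders={T4}
Step 8: signal(T4) -> count=3 queue=[] holders={none}
Step 9: wait(T3) -> count=2 queue=[] holders={T3}
Step 10: wait(T1) -> count=1 queue=[] holders={T1,T3}
Step 11: wait(T2) -> count=0 queue=[] holders={T1,T2,T3}
Step 12: signal(T3) -> count=1 queue=[] holders={T1,T2}
Step 13: wait(T5) -> count=0 queue=[] holders={T1,T2,T5}
Step 14: wait(T4) -> count=0 queue=[T4] holders={T1,T2,T5}
Step 15: signal(T5) -> count=0 queue=[] holders={T1,T2,T4}
Step 16: signal(T1) -> count=1 queue=[] holders={T2,T4}
Step 17: signal(T4) -> count=2 queue=[] holders={T2}
Step 18: wait(T3) -> count=1 queue=[] holders={T2,T3}
Step 19: signal(T3) -> count=2 queue=[] holders={T2}
Step 20: signal(T2) -> count=3 queue=[] holders={none}
Final holders: {none} -> 0 thread(s)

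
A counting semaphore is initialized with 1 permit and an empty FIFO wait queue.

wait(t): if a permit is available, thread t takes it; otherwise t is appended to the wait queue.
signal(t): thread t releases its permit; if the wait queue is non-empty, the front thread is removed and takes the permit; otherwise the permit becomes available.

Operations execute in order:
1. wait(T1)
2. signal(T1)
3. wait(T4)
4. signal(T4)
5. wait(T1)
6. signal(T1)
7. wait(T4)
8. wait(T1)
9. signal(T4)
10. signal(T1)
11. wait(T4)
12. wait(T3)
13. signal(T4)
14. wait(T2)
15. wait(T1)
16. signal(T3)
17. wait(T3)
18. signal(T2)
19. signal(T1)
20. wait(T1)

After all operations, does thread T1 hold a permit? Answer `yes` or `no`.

Step 1: wait(T1) -> count=0 queue=[] holders={T1}
Step 2: signal(T1) -> count=1 queue=[] holders={none}
Step 3: wait(T4) -> count=0 queue=[] holders={T4}
Step 4: signal(T4) -> count=1 queue=[] holders={none}
Step 5: wait(T1) -> count=0 queue=[] holders={T1}
Step 6: signal(T1) -> count=1 queue=[] holders={none}
Step 7: wait(T4) -> count=0 queue=[] holders={T4}
Step 8: wait(T1) -> count=0 queue=[T1] holders={T4}
Step 9: signal(T4) -> count=0 queue=[] holders={T1}
Step 10: signal(T1) -> count=1 queue=[] holders={none}
Step 11: wait(T4) -> count=0 queue=[] holders={T4}
Step 12: wait(T3) -> count=0 queue=[T3] holders={T4}
Step 13: signal(T4) -> count=0 queue=[] holders={T3}
Step 14: wait(T2) -> count=0 queue=[T2] holders={T3}
Step 15: wait(T1) -> count=0 queue=[T2,T1] holders={T3}
Step 16: signal(T3) -> count=0 queue=[T1] holders={T2}
Step 17: wait(T3) -> count=0 queue=[T1,T3] holders={T2}
Step 18: signal(T2) -> count=0 queue=[T3] holders={T1}
Step 19: signal(T1) -> count=0 queue=[] holders={T3}
Step 20: wait(T1) -> count=0 queue=[T1] holders={T3}
Final holders: {T3} -> T1 not in holders

Answer: no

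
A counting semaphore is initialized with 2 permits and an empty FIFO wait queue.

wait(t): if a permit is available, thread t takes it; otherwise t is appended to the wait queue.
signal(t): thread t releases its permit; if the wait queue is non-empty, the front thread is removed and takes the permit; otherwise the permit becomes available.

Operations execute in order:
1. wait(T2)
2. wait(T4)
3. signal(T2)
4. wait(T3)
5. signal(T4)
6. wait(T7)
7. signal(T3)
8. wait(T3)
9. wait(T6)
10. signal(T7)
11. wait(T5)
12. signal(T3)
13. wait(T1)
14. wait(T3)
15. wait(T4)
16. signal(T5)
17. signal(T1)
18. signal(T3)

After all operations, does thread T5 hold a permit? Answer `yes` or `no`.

Answer: no

Derivation:
Step 1: wait(T2) -> count=1 queue=[] holders={T2}
Step 2: wait(T4) -> count=0 queue=[] holders={T2,T4}
Step 3: signal(T2) -> count=1 queue=[] holders={T4}
Step 4: wait(T3) -> count=0 queue=[] holders={T3,T4}
Step 5: signal(T4) -> count=1 queue=[] holders={T3}
Step 6: wait(T7) -> count=0 queue=[] holders={T3,T7}
Step 7: signal(T3) -> count=1 queue=[] holders={T7}
Step 8: wait(T3) -> count=0 queue=[] holders={T3,T7}
Step 9: wait(T6) -> count=0 queue=[T6] holders={T3,T7}
Step 10: signal(T7) -> count=0 queue=[] holders={T3,T6}
Step 11: wait(T5) -> count=0 queue=[T5] holders={T3,T6}
Step 12: signal(T3) -> count=0 queue=[] holders={T5,T6}
Step 13: wait(T1) -> count=0 queue=[T1] holders={T5,T6}
Step 14: wait(T3) -> count=0 queue=[T1,T3] holders={T5,T6}
Step 15: wait(T4) -> count=0 queue=[T1,T3,T4] holders={T5,T6}
Step 16: signal(T5) -> count=0 queue=[T3,T4] holders={T1,T6}
Step 17: signal(T1) -> count=0 queue=[T4] holders={T3,T6}
Step 18: signal(T3) -> count=0 queue=[] holders={T4,T6}
Final holders: {T4,T6} -> T5 not in holders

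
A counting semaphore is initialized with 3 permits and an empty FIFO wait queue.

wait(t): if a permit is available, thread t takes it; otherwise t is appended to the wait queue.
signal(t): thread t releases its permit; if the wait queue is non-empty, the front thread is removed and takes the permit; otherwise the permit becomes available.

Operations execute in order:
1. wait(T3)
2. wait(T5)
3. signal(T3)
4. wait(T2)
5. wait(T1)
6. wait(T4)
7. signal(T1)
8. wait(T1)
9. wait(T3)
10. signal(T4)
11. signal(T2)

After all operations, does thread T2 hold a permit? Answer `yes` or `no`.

Answer: no

Derivation:
Step 1: wait(T3) -> count=2 queue=[] holders={T3}
Step 2: wait(T5) -> count=1 queue=[] holders={T3,T5}
Step 3: signal(T3) -> count=2 queue=[] holders={T5}
Step 4: wait(T2) -> count=1 queue=[] holders={T2,T5}
Step 5: wait(T1) -> count=0 queue=[] holders={T1,T2,T5}
Step 6: wait(T4) -> count=0 queue=[T4] holders={T1,T2,T5}
Step 7: signal(T1) -> count=0 queue=[] holders={T2,T4,T5}
Step 8: wait(T1) -> count=0 queue=[T1] holders={T2,T4,T5}
Step 9: wait(T3) -> count=0 queue=[T1,T3] holders={T2,T4,T5}
Step 10: signal(T4) -> count=0 queue=[T3] holders={T1,T2,T5}
Step 11: signal(T2) -> count=0 queue=[] holders={T1,T3,T5}
Final holders: {T1,T3,T5} -> T2 not in holders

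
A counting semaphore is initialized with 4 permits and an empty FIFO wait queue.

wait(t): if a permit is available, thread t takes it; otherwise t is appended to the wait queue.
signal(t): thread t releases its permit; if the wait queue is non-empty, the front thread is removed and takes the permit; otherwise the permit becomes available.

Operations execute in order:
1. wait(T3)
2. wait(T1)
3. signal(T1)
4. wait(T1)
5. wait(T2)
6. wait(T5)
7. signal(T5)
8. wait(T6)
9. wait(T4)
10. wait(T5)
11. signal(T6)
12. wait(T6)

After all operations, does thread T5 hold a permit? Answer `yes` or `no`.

Answer: no

Derivation:
Step 1: wait(T3) -> count=3 queue=[] holders={T3}
Step 2: wait(T1) -> count=2 queue=[] holders={T1,T3}
Step 3: signal(T1) -> count=3 queue=[] holders={T3}
Step 4: wait(T1) -> count=2 queue=[] holders={T1,T3}
Step 5: wait(T2) -> count=1 queue=[] holders={T1,T2,T3}
Step 6: wait(T5) -> count=0 queue=[] holders={T1,T2,T3,T5}
Step 7: signal(T5) -> count=1 queue=[] holders={T1,T2,T3}
Step 8: wait(T6) -> count=0 queue=[] holders={T1,T2,T3,T6}
Step 9: wait(T4) -> count=0 queue=[T4] holders={T1,T2,T3,T6}
Step 10: wait(T5) -> count=0 queue=[T4,T5] holders={T1,T2,T3,T6}
Step 11: signal(T6) -> count=0 queue=[T5] holders={T1,T2,T3,T4}
Step 12: wait(T6) -> count=0 queue=[T5,T6] holders={T1,T2,T3,T4}
Final holders: {T1,T2,T3,T4} -> T5 not in holders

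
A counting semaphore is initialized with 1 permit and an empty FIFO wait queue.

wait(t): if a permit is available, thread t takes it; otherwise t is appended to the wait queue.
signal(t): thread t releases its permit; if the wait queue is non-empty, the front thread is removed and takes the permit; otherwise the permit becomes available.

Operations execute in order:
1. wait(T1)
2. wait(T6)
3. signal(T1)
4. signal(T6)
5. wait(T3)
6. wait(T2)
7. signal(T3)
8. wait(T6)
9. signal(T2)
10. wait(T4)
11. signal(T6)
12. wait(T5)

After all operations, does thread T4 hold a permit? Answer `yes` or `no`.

Step 1: wait(T1) -> count=0 queue=[] holders={T1}
Step 2: wait(T6) -> count=0 queue=[T6] holders={T1}
Step 3: signal(T1) -> count=0 queue=[] holders={T6}
Step 4: signal(T6) -> count=1 queue=[] holders={none}
Step 5: wait(T3) -> count=0 queue=[] holders={T3}
Step 6: wait(T2) -> count=0 queue=[T2] holders={T3}
Step 7: signal(T3) -> count=0 queue=[] holders={T2}
Step 8: wait(T6) -> count=0 queue=[T6] holders={T2}
Step 9: signal(T2) -> count=0 queue=[] holders={T6}
Step 10: wait(T4) -> count=0 queue=[T4] holders={T6}
Step 11: signal(T6) -> count=0 queue=[] holders={T4}
Step 12: wait(T5) -> count=0 queue=[T5] holders={T4}
Final holders: {T4} -> T4 in holders

Answer: yes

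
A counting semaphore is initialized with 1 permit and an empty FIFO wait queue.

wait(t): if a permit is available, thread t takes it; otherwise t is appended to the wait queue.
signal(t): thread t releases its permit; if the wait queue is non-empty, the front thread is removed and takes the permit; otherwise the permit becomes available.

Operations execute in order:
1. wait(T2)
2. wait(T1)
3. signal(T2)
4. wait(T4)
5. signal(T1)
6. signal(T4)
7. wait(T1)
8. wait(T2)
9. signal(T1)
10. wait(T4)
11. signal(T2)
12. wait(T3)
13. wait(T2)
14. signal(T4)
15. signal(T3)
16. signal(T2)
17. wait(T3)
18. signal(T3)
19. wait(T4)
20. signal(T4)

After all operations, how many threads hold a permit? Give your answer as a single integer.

Step 1: wait(T2) -> count=0 queue=[] holders={T2}
Step 2: wait(T1) -> count=0 queue=[T1] holders={T2}
Step 3: signal(T2) -> count=0 queue=[] holders={T1}
Step 4: wait(T4) -> count=0 queue=[T4] holders={T1}
Step 5: signal(T1) -> count=0 queue=[] holders={T4}
Step 6: signal(T4) -> count=1 queue=[] holders={none}
Step 7: wait(T1) -> count=0 queue=[] holders={T1}
Step 8: wait(T2) -> count=0 queue=[T2] holders={T1}
Step 9: signal(T1) -> count=0 queue=[] holders={T2}
Step 10: wait(T4) -> count=0 queue=[T4] holders={T2}
Step 11: signal(T2) -> count=0 queue=[] holders={T4}
Step 12: wait(T3) -> count=0 queue=[T3] holders={T4}
Step 13: wait(T2) -> count=0 queue=[T3,T2] holders={T4}
Step 14: signal(T4) -> count=0 queue=[T2] holders={T3}
Step 15: signal(T3) -> count=0 queue=[] holders={T2}
Step 16: signal(T2) -> count=1 queue=[] holders={none}
Step 17: wait(T3) -> count=0 queue=[] holders={T3}
Step 18: signal(T3) -> count=1 queue=[] holders={none}
Step 19: wait(T4) -> count=0 queue=[] holders={T4}
Step 20: signal(T4) -> count=1 queue=[] holders={none}
Final holders: {none} -> 0 thread(s)

Answer: 0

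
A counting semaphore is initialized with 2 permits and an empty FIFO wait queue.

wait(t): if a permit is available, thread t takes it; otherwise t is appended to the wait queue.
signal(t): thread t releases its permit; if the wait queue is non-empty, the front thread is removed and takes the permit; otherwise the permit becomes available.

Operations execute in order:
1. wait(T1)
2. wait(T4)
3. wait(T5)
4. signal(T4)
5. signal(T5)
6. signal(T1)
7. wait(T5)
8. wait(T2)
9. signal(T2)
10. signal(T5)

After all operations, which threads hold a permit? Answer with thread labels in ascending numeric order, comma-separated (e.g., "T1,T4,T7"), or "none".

Step 1: wait(T1) -> count=1 queue=[] holders={T1}
Step 2: wait(T4) -> count=0 queue=[] holders={T1,T4}
Step 3: wait(T5) -> count=0 queue=[T5] holders={T1,T4}
Step 4: signal(T4) -> count=0 queue=[] holders={T1,T5}
Step 5: signal(T5) -> count=1 queue=[] holders={T1}
Step 6: signal(T1) -> count=2 queue=[] holders={none}
Step 7: wait(T5) -> count=1 queue=[] holders={T5}
Step 8: wait(T2) -> count=0 queue=[] holders={T2,T5}
Step 9: signal(T2) -> count=1 queue=[] holders={T5}
Step 10: signal(T5) -> count=2 queue=[] holders={none}
Final holders: none

Answer: none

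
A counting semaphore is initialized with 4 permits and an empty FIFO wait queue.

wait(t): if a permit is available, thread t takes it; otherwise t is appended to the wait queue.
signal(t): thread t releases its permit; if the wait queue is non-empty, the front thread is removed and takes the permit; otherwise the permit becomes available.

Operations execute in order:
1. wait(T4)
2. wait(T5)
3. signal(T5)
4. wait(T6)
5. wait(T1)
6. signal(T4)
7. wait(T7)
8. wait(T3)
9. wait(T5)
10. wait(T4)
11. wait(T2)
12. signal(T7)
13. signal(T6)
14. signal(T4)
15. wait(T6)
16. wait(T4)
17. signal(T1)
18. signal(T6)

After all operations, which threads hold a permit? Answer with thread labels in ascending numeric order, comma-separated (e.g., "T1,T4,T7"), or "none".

Step 1: wait(T4) -> count=3 queue=[] holders={T4}
Step 2: wait(T5) -> count=2 queue=[] holders={T4,T5}
Step 3: signal(T5) -> count=3 queue=[] holders={T4}
Step 4: wait(T6) -> count=2 queue=[] holders={T4,T6}
Step 5: wait(T1) -> count=1 queue=[] holders={T1,T4,T6}
Step 6: signal(T4) -> count=2 queue=[] holders={T1,T6}
Step 7: wait(T7) -> count=1 queue=[] holders={T1,T6,T7}
Step 8: wait(T3) -> count=0 queue=[] holders={T1,T3,T6,T7}
Step 9: wait(T5) -> count=0 queue=[T5] holders={T1,T3,T6,T7}
Step 10: wait(T4) -> count=0 queue=[T5,T4] holders={T1,T3,T6,T7}
Step 11: wait(T2) -> count=0 queue=[T5,T4,T2] holders={T1,T3,T6,T7}
Step 12: signal(T7) -> count=0 queue=[T4,T2] holders={T1,T3,T5,T6}
Step 13: signal(T6) -> count=0 queue=[T2] holders={T1,T3,T4,T5}
Step 14: signal(T4) -> count=0 queue=[] holders={T1,T2,T3,T5}
Step 15: wait(T6) -> count=0 queue=[T6] holders={T1,T2,T3,T5}
Step 16: wait(T4) -> count=0 queue=[T6,T4] holders={T1,T2,T3,T5}
Step 17: signal(T1) -> count=0 queue=[T4] holders={T2,T3,T5,T6}
Step 18: signal(T6) -> count=0 queue=[] holders={T2,T3,T4,T5}
Final holders: T2,T3,T4,T5

Answer: T2,T3,T4,T5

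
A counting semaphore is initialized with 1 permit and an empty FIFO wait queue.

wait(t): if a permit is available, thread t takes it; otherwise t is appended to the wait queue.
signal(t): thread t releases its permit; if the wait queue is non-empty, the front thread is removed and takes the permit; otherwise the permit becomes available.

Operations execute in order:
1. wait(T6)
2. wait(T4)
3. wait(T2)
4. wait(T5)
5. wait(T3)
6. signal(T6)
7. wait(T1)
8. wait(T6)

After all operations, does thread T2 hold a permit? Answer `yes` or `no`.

Answer: no

Derivation:
Step 1: wait(T6) -> count=0 queue=[] holders={T6}
Step 2: wait(T4) -> count=0 queue=[T4] holders={T6}
Step 3: wait(T2) -> count=0 queue=[T4,T2] holders={T6}
Step 4: wait(T5) -> count=0 queue=[T4,T2,T5] holders={T6}
Step 5: wait(T3) -> count=0 queue=[T4,T2,T5,T3] holders={T6}
Step 6: signal(T6) -> count=0 queue=[T2,T5,T3] holders={T4}
Step 7: wait(T1) -> count=0 queue=[T2,T5,T3,T1] holders={T4}
Step 8: wait(T6) -> count=0 queue=[T2,T5,T3,T1,T6] holders={T4}
Final holders: {T4} -> T2 not in holders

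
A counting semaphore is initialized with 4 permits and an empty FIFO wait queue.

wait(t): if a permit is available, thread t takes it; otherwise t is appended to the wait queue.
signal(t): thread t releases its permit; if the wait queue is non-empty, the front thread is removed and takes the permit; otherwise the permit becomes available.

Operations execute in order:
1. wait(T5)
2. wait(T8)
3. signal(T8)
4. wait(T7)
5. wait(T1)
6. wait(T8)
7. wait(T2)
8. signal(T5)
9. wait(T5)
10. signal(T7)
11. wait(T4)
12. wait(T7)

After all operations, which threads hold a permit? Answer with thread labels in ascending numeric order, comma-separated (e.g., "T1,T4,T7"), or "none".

Answer: T1,T2,T5,T8

Derivation:
Step 1: wait(T5) -> count=3 queue=[] holders={T5}
Step 2: wait(T8) -> count=2 queue=[] holders={T5,T8}
Step 3: signal(T8) -> count=3 queue=[] holders={T5}
Step 4: wait(T7) -> count=2 queue=[] holders={T5,T7}
Step 5: wait(T1) -> count=1 queue=[] holders={T1,T5,T7}
Step 6: wait(T8) -> count=0 queue=[] holders={T1,T5,T7,T8}
Step 7: wait(T2) -> count=0 queue=[T2] holders={T1,T5,T7,T8}
Step 8: signal(T5) -> count=0 queue=[] holders={T1,T2,T7,T8}
Step 9: wait(T5) -> count=0 queue=[T5] holders={T1,T2,T7,T8}
Step 10: signal(T7) -> count=0 queue=[] holders={T1,T2,T5,T8}
Step 11: wait(T4) -> count=0 queue=[T4] holders={T1,T2,T5,T8}
Step 12: wait(T7) -> count=0 queue=[T4,T7] holders={T1,T2,T5,T8}
Final holders: T1,T2,T5,T8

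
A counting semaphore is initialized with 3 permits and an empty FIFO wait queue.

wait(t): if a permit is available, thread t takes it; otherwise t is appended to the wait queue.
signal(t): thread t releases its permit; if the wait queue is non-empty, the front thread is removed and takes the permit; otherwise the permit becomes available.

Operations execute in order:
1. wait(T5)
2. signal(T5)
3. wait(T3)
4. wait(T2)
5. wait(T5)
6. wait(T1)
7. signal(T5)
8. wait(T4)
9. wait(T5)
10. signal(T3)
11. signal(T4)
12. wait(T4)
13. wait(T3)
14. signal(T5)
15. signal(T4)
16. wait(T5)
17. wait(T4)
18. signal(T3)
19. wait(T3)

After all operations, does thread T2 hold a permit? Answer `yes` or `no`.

Answer: yes

Derivation:
Step 1: wait(T5) -> count=2 queue=[] holders={T5}
Step 2: signal(T5) -> count=3 queue=[] holders={none}
Step 3: wait(T3) -> count=2 queue=[] holders={T3}
Step 4: wait(T2) -> count=1 queue=[] holders={T2,T3}
Step 5: wait(T5) -> count=0 queue=[] holders={T2,T3,T5}
Step 6: wait(T1) -> count=0 queue=[T1] holders={T2,T3,T5}
Step 7: signal(T5) -> count=0 queue=[] holders={T1,T2,T3}
Step 8: wait(T4) -> count=0 queue=[T4] holders={T1,T2,T3}
Step 9: wait(T5) -> count=0 queue=[T4,T5] holders={T1,T2,T3}
Step 10: signal(T3) -> count=0 queue=[T5] holders={T1,T2,T4}
Step 11: signal(T4) -> count=0 queue=[] holders={T1,T2,T5}
Step 12: wait(T4) -> count=0 queue=[T4] holders={T1,T2,T5}
Step 13: wait(T3) -> count=0 queue=[T4,T3] holders={T1,T2,T5}
Step 14: signal(T5) -> count=0 queue=[T3] holders={T1,T2,T4}
Step 15: signal(T4) -> count=0 queue=[] holders={T1,T2,T3}
Step 16: wait(T5) -> count=0 queue=[T5] holders={T1,T2,T3}
Step 17: wait(T4) -> count=0 queue=[T5,T4] holders={T1,T2,T3}
Step 18: signal(T3) -> count=0 queue=[T4] holders={T1,T2,T5}
Step 19: wait(T3) -> count=0 queue=[T4,T3] holders={T1,T2,T5}
Final holders: {T1,T2,T5} -> T2 in holders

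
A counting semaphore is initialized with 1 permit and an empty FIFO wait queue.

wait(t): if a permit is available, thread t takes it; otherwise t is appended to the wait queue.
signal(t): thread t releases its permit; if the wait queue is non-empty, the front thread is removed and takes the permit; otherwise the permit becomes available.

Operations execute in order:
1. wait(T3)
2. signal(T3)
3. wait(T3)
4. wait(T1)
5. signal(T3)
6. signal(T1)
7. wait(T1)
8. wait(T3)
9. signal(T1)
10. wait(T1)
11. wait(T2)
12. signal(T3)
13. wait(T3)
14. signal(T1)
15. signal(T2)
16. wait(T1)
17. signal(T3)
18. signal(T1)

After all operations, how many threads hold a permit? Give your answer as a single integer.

Step 1: wait(T3) -> count=0 queue=[] holders={T3}
Step 2: signal(T3) -> count=1 queue=[] holders={none}
Step 3: wait(T3) -> count=0 queue=[] holders={T3}
Step 4: wait(T1) -> count=0 queue=[T1] holders={T3}
Step 5: signal(T3) -> count=0 queue=[] holders={T1}
Step 6: signal(T1) -> count=1 queue=[] holders={none}
Step 7: wait(T1) -> count=0 queue=[] holders={T1}
Step 8: wait(T3) -> count=0 queue=[T3] holders={T1}
Step 9: signal(T1) -> count=0 queue=[] holders={T3}
Step 10: wait(T1) -> count=0 queue=[T1] holders={T3}
Step 11: wait(T2) -> count=0 queue=[T1,T2] holders={T3}
Step 12: signal(T3) -> count=0 queue=[T2] holders={T1}
Step 13: wait(T3) -> count=0 queue=[T2,T3] holders={T1}
Step 14: signal(T1) -> count=0 queue=[T3] holders={T2}
Step 15: signal(T2) -> count=0 queue=[] holders={T3}
Step 16: wait(T1) -> count=0 queue=[T1] holders={T3}
Step 17: signal(T3) -> count=0 queue=[] holders={T1}
Step 18: signal(T1) -> count=1 queue=[] holders={none}
Final holders: {none} -> 0 thread(s)

Answer: 0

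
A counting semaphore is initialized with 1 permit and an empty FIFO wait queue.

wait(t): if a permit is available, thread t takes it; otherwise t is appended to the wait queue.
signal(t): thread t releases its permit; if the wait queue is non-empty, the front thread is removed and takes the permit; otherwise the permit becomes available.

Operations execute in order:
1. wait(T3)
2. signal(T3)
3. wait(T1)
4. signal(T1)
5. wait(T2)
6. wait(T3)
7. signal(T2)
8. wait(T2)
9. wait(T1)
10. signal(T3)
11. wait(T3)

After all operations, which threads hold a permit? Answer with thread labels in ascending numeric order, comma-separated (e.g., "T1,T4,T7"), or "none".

Step 1: wait(T3) -> count=0 queue=[] holders={T3}
Step 2: signal(T3) -> count=1 queue=[] holders={none}
Step 3: wait(T1) -> count=0 queue=[] holders={T1}
Step 4: signal(T1) -> count=1 queue=[] holders={none}
Step 5: wait(T2) -> count=0 queue=[] holders={T2}
Step 6: wait(T3) -> count=0 queue=[T3] holders={T2}
Step 7: signal(T2) -> count=0 queue=[] holders={T3}
Step 8: wait(T2) -> count=0 queue=[T2] holders={T3}
Step 9: wait(T1) -> count=0 queue=[T2,T1] holders={T3}
Step 10: signal(T3) -> count=0 queue=[T1] holders={T2}
Step 11: wait(T3) -> count=0 queue=[T1,T3] holders={T2}
Final holders: T2

Answer: T2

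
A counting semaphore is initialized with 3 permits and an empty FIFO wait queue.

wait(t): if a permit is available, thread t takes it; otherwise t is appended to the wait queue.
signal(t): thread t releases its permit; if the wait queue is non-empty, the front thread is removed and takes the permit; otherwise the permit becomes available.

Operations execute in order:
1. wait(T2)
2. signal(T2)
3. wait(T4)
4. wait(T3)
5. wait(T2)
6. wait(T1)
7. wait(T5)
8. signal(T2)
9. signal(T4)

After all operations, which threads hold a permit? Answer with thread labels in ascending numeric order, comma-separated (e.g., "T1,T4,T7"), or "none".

Step 1: wait(T2) -> count=2 queue=[] holders={T2}
Step 2: signal(T2) -> count=3 queue=[] holders={none}
Step 3: wait(T4) -> count=2 queue=[] holders={T4}
Step 4: wait(T3) -> count=1 queue=[] holders={T3,T4}
Step 5: wait(T2) -> count=0 queue=[] holders={T2,T3,T4}
Step 6: wait(T1) -> count=0 queue=[T1] holders={T2,T3,T4}
Step 7: wait(T5) -> count=0 queue=[T1,T5] holders={T2,T3,T4}
Step 8: signal(T2) -> count=0 queue=[T5] holders={T1,T3,T4}
Step 9: signal(T4) -> count=0 queue=[] holders={T1,T3,T5}
Final holders: T1,T3,T5

Answer: T1,T3,T5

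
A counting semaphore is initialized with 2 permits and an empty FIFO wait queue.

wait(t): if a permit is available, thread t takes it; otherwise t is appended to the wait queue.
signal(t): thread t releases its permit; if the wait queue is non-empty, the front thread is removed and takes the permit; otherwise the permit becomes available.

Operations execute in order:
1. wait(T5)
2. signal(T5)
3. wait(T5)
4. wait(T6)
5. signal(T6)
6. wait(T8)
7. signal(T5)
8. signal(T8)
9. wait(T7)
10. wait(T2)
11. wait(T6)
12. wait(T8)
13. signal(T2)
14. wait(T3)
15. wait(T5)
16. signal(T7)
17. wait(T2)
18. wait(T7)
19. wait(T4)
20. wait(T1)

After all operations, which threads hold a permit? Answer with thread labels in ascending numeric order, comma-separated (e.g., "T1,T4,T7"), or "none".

Step 1: wait(T5) -> count=1 queue=[] holders={T5}
Step 2: signal(T5) -> count=2 queue=[] holders={none}
Step 3: wait(T5) -> count=1 queue=[] holders={T5}
Step 4: wait(T6) -> count=0 queue=[] holders={T5,T6}
Step 5: signal(T6) -> count=1 queue=[] holders={T5}
Step 6: wait(T8) -> count=0 queue=[] holders={T5,T8}
Step 7: signal(T5) -> count=1 queue=[] holders={T8}
Step 8: signal(T8) -> count=2 queue=[] holders={none}
Step 9: wait(T7) -> count=1 queue=[] holders={T7}
Step 10: wait(T2) -> count=0 queue=[] holders={T2,T7}
Step 11: wait(T6) -> count=0 queue=[T6] holders={T2,T7}
Step 12: wait(T8) -> count=0 queue=[T6,T8] holders={T2,T7}
Step 13: signal(T2) -> count=0 queue=[T8] holders={T6,T7}
Step 14: wait(T3) -> count=0 queue=[T8,T3] holders={T6,T7}
Step 15: wait(T5) -> count=0 queue=[T8,T3,T5] holders={T6,T7}
Step 16: signal(T7) -> count=0 queue=[T3,T5] holders={T6,T8}
Step 17: wait(T2) -> count=0 queue=[T3,T5,T2] holders={T6,T8}
Step 18: wait(T7) -> count=0 queue=[T3,T5,T2,T7] holders={T6,T8}
Step 19: wait(T4) -> count=0 queue=[T3,T5,T2,T7,T4] holders={T6,T8}
Step 20: wait(T1) -> count=0 queue=[T3,T5,T2,T7,T4,T1] holders={T6,T8}
Final holders: T6,T8

Answer: T6,T8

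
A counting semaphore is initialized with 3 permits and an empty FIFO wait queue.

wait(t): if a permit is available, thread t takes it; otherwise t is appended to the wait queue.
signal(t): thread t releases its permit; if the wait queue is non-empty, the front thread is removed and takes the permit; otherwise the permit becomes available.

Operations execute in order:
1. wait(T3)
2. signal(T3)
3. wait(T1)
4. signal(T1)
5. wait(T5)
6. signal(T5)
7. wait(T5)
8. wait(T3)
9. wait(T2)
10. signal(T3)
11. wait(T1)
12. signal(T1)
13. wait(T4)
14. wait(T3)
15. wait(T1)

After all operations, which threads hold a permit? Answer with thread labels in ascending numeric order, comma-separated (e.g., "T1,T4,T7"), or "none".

Step 1: wait(T3) -> count=2 queue=[] holders={T3}
Step 2: signal(T3) -> count=3 queue=[] holders={none}
Step 3: wait(T1) -> count=2 queue=[] holders={T1}
Step 4: signal(T1) -> count=3 queue=[] holders={none}
Step 5: wait(T5) -> count=2 queue=[] holders={T5}
Step 6: signal(T5) -> count=3 queue=[] holders={none}
Step 7: wait(T5) -> count=2 queue=[] holders={T5}
Step 8: wait(T3) -> count=1 queue=[] holders={T3,T5}
Step 9: wait(T2) -> count=0 queue=[] holders={T2,T3,T5}
Step 10: signal(T3) -> count=1 queue=[] holders={T2,T5}
Step 11: wait(T1) -> count=0 queue=[] holders={T1,T2,T5}
Step 12: signal(T1) -> count=1 queue=[] holders={T2,T5}
Step 13: wait(T4) -> count=0 queue=[] holders={T2,T4,T5}
Step 14: wait(T3) -> count=0 queue=[T3] holders={T2,T4,T5}
Step 15: wait(T1) -> count=0 queue=[T3,T1] holders={T2,T4,T5}
Final holders: T2,T4,T5

Answer: T2,T4,T5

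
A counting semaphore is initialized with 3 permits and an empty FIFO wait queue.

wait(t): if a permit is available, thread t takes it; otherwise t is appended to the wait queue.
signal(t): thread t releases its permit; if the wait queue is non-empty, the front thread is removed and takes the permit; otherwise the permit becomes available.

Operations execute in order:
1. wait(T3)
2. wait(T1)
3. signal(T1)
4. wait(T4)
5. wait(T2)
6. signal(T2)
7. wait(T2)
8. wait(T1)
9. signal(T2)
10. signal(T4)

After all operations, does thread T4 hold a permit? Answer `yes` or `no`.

Step 1: wait(T3) -> count=2 queue=[] holders={T3}
Step 2: wait(T1) -> count=1 queue=[] holders={T1,T3}
Step 3: signal(T1) -> count=2 queue=[] holders={T3}
Step 4: wait(T4) -> count=1 queue=[] holders={T3,T4}
Step 5: wait(T2) -> count=0 queue=[] holders={T2,T3,T4}
Step 6: signal(T2) -> count=1 queue=[] holders={T3,T4}
Step 7: wait(T2) -> count=0 queue=[] holders={T2,T3,T4}
Step 8: wait(T1) -> count=0 queue=[T1] holders={T2,T3,T4}
Step 9: signal(T2) -> count=0 queue=[] holders={T1,T3,T4}
Step 10: signal(T4) -> count=1 queue=[] holders={T1,T3}
Final holders: {T1,T3} -> T4 not in holders

Answer: no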